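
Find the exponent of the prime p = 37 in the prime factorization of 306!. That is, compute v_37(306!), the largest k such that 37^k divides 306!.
v_37(306!) = 8

Legendre's formula: v_p(n!) = Σ_{k ≥ 1} ⌊n / p^k⌋. For p = 37, n = 306, the terms are:
  ⌊306/37^1⌋ = ⌊306/37⌋ = 8
(the next term ⌊306/37^2⌋ = 0, terminating the sum). Summing: v_37(306!) = 8 = 8.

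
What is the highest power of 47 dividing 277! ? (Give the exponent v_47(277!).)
v_47(277!) = 5

Legendre's formula: v_p(n!) = Σ_{k ≥ 1} ⌊n / p^k⌋. For p = 47, n = 277, the terms are:
  ⌊277/47^1⌋ = ⌊277/47⌋ = 5
(the next term ⌊277/47^2⌋ = 0, terminating the sum). Summing: v_47(277!) = 5 = 5.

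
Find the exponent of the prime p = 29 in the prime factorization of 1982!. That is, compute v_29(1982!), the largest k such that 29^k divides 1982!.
v_29(1982!) = 70

Legendre's formula: v_p(n!) = Σ_{k ≥ 1} ⌊n / p^k⌋. For p = 29, n = 1982, the terms are:
  ⌊1982/29^1⌋ = ⌊1982/29⌋ = 68
  ⌊1982/29^2⌋ = ⌊1982/841⌋ = 2
(the next term ⌊1982/29^3⌋ = 0, terminating the sum). Summing: v_29(1982!) = 68 + 2 = 70.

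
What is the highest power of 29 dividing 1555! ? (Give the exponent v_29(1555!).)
v_29(1555!) = 54

Legendre's formula: v_p(n!) = Σ_{k ≥ 1} ⌊n / p^k⌋. For p = 29, n = 1555, the terms are:
  ⌊1555/29^1⌋ = ⌊1555/29⌋ = 53
  ⌊1555/29^2⌋ = ⌊1555/841⌋ = 1
(the next term ⌊1555/29^3⌋ = 0, terminating the sum). Summing: v_29(1555!) = 53 + 1 = 54.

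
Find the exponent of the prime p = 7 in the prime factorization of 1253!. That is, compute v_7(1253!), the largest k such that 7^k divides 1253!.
v_7(1253!) = 207

Legendre's formula: v_p(n!) = Σ_{k ≥ 1} ⌊n / p^k⌋. For p = 7, n = 1253, the terms are:
  ⌊1253/7^1⌋ = ⌊1253/7⌋ = 179
  ⌊1253/7^2⌋ = ⌊1253/49⌋ = 25
  ⌊1253/7^3⌋ = ⌊1253/343⌋ = 3
(the next term ⌊1253/7^4⌋ = 0, terminating the sum). Summing: v_7(1253!) = 179 + 25 + 3 = 207.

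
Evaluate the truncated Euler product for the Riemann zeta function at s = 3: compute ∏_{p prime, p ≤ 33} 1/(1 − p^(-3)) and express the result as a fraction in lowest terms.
∏ = 209363023479599225665/174187638420315512832

The primes p ≤ 33 are [2, 3, 5, 7, 11, 13, 17, 19, 23, 29, 31]. For each prime, (1 − 1/p^3)^(-1) = p^3 / (p^3 − 1). The product is (1 − 1/2^3)^(-1), (1 − 1/3^3)^(-1), (1 − 1/5^3)^(-1), (1 − 1/7^3)^(-1), (1 − 1/11^3)^(-1), (1 − 1/13^3)^(-1), (1 − 1/17^3)^(-1), (1 − 1/19^3)^(-1), (1 − 1/23^3)^(-1), (1 − 1/29^3)^(-1), (1 − 1/31^3)^(-1) = ∏ p^3 / (p^3 − 1) = 209363023479599225665/174187638420315512832.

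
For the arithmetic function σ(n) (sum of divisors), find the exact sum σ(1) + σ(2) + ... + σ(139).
Σ_{n ≤ 139} σ(n) = 15871

Compute σ(n) for each 1 ≤ n ≤ 139: σ(1) = 1, σ(2) = 3, σ(3) = 4, σ(4) = 7, σ(5) = 6, σ(6) = 12, σ(7) = 8, σ(8) = 15, σ(9) = 13, σ(10) = 18, σ(11) = 12, σ(12) = 28, σ(13) = 14, σ(14) = 24, σ(15) = 24, σ(16) = 31, σ(17) = 18, σ(18) = 39, σ(19) = 20, σ(20) = 42, σ(21) = 32, σ(22) = 36, σ(23) = 24, σ(24) = 60, σ(25) = 31, σ(26) = 42, σ(27) = 40, σ(28) = 56, σ(29) = 30, σ(30) = 72, σ(31) = 32, σ(32) = 63, σ(33) = 48, σ(34) = 54, σ(35) = 48, σ(36) = 91, σ(37) = 38, σ(38) = 60, σ(39) = 56, σ(40) = 90, σ(41) = 42, σ(42) = 96, σ(43) = 44, σ(44) = 84, σ(45) = 78, σ(46) = 72, σ(47) = 48, σ(48) = 124, σ(49) = 57, σ(50) = 93, σ(51) = 72, σ(52) = 98, σ(53) = 54, σ(54) = 120, σ(55) = 72, σ(56) = 120, σ(57) = 80, σ(58) = 90, σ(59) = 60, σ(60) = 168, σ(61) = 62, σ(62) = 96, σ(63) = 104, σ(64) = 127, σ(65) = 84, σ(66) = 144, σ(67) = 68, σ(68) = 126, σ(69) = 96, σ(70) = 144, σ(71) = 72, σ(72) = 195, σ(73) = 74, σ(74) = 114, σ(75) = 124, σ(76) = 140, σ(77) = 96, σ(78) = 168, σ(79) = 80, σ(80) = 186, σ(81) = 121, σ(82) = 126, σ(83) = 84, σ(84) = 224, σ(85) = 108, σ(86) = 132, σ(87) = 120, σ(88) = 180, σ(89) = 90, σ(90) = 234, σ(91) = 112, σ(92) = 168, σ(93) = 128, σ(94) = 144, σ(95) = 120, σ(96) = 252, σ(97) = 98, σ(98) = 171, σ(99) = 156, σ(100) = 217, σ(101) = 102, σ(102) = 216, σ(103) = 104, σ(104) = 210, σ(105) = 192, σ(106) = 162, σ(107) = 108, σ(108) = 280, σ(109) = 110, σ(110) = 216, σ(111) = 152, σ(112) = 248, σ(113) = 114, σ(114) = 240, σ(115) = 144, σ(116) = 210, σ(117) = 182, σ(118) = 180, σ(119) = 144, σ(120) = 360, σ(121) = 133, σ(122) = 186, σ(123) = 168, σ(124) = 224, σ(125) = 156, σ(126) = 312, σ(127) = 128, σ(128) = 255, σ(129) = 176, σ(130) = 252, σ(131) = 132, σ(132) = 336, σ(133) = 160, σ(134) = 204, σ(135) = 240, σ(136) = 270, σ(137) = 138, σ(138) = 288, σ(139) = 140. Summing all 139 values: 15871. (Average order: Σ_{n ≤ x} σ(n) ~ (π²/12) x². For x = 139, (π²/12)·139² ≈ 15890.89.)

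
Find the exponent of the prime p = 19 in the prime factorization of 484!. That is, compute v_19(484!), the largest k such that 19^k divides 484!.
v_19(484!) = 26

Legendre's formula: v_p(n!) = Σ_{k ≥ 1} ⌊n / p^k⌋. For p = 19, n = 484, the terms are:
  ⌊484/19^1⌋ = ⌊484/19⌋ = 25
  ⌊484/19^2⌋ = ⌊484/361⌋ = 1
(the next term ⌊484/19^3⌋ = 0, terminating the sum). Summing: v_19(484!) = 25 + 1 = 26.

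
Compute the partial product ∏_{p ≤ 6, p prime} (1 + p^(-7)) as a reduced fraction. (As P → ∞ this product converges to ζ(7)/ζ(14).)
∏ = 306266941/303750000

The primes p ≤ 6 are [2, 3, 5]. For each, (1 + 1/p^7) = (p^7 + 1)/p^7. Multiplying these fractions over p ∈ [2, 3, 5] gives 306266941/303750000. (In the limit P → ∞ this tends to ζ(7)/ζ(14).)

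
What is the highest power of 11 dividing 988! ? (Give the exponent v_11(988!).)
v_11(988!) = 97

Legendre's formula: v_p(n!) = Σ_{k ≥ 1} ⌊n / p^k⌋. For p = 11, n = 988, the terms are:
  ⌊988/11^1⌋ = ⌊988/11⌋ = 89
  ⌊988/11^2⌋ = ⌊988/121⌋ = 8
(the next term ⌊988/11^3⌋ = 0, terminating the sum). Summing: v_11(988!) = 89 + 8 = 97.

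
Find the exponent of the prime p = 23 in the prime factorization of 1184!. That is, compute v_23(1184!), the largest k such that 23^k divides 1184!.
v_23(1184!) = 53

Legendre's formula: v_p(n!) = Σ_{k ≥ 1} ⌊n / p^k⌋. For p = 23, n = 1184, the terms are:
  ⌊1184/23^1⌋ = ⌊1184/23⌋ = 51
  ⌊1184/23^2⌋ = ⌊1184/529⌋ = 2
(the next term ⌊1184/23^3⌋ = 0, terminating the sum). Summing: v_23(1184!) = 51 + 2 = 53.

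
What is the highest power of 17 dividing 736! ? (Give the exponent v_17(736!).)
v_17(736!) = 45

Legendre's formula: v_p(n!) = Σ_{k ≥ 1} ⌊n / p^k⌋. For p = 17, n = 736, the terms are:
  ⌊736/17^1⌋ = ⌊736/17⌋ = 43
  ⌊736/17^2⌋ = ⌊736/289⌋ = 2
(the next term ⌊736/17^3⌋ = 0, terminating the sum). Summing: v_17(736!) = 43 + 2 = 45.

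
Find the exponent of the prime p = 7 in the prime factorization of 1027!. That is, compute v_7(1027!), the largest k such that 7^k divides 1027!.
v_7(1027!) = 168

Legendre's formula: v_p(n!) = Σ_{k ≥ 1} ⌊n / p^k⌋. For p = 7, n = 1027, the terms are:
  ⌊1027/7^1⌋ = ⌊1027/7⌋ = 146
  ⌊1027/7^2⌋ = ⌊1027/49⌋ = 20
  ⌊1027/7^3⌋ = ⌊1027/343⌋ = 2
(the next term ⌊1027/7^4⌋ = 0, terminating the sum). Summing: v_7(1027!) = 146 + 20 + 2 = 168.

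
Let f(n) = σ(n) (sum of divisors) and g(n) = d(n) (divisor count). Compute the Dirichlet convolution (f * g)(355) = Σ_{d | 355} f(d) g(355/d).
(σ * d)(355) = 592

Divisors of 355: [1, 5, 71, 355]. For each d | 355:
  d = 1: σ(1) · d(355/1) = 1 · 4 = 4
  d = 5: σ(5) · d(355/5) = 6 · 2 = 12
  d = 71: σ(71) · d(355/71) = 72 · 2 = 144
  d = 355: σ(355) · d(355/355) = 432 · 1 = 432
Summing: (σ * d)(355) = 4 + 12 + 144 + 432 = 592.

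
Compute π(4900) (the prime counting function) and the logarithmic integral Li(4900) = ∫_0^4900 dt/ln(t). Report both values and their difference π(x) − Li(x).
π(4900) = 654;  Li(4900) ≈ 672.53;  π(x) − Li(x) ≈ -18.53.

Direct count of primes ≤ 4900 gives π(4900) = 654. Numerical evaluation of the logarithmic integral gives Li(4900) ≈ 672.53. The difference π(x) − Li(x) ≈ -18.53 is typically negative for small/moderate x (Li(x) overestimates), though Littlewood's theorem shows this sign changes infinitely often.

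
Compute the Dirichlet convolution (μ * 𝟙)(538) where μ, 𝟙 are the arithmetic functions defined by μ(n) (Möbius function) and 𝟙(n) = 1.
(μ * 𝟙)(538) = 0

Divisors of 538: [1, 2, 269, 538]. For each d | 538:
  d = 1: μ(1) · 𝟙(538/1) = 1 · 1 = 1
  d = 2: μ(2) · 𝟙(538/2) = -1 · 1 = -1
  d = 269: μ(269) · 𝟙(538/269) = -1 · 1 = -1
  d = 538: μ(538) · 𝟙(538/538) = 1 · 1 = 1
Summing: (μ * 𝟙)(538) = 1 + -1 + -1 + 1 = 0.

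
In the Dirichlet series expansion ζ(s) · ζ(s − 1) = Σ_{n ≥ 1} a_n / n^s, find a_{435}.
σ(435) = 720

In the product (Σ m^0/m^s)(Σ k / k^s) = Σ (Σ_{d | n} d) / n^s, the coefficient of 1/n^s is σ(n) = Σ_{d | n} d. For n = 435, divisors are [1, 3, 5, 15, 29, 87, 145, 435]; summing: σ(435) = 720.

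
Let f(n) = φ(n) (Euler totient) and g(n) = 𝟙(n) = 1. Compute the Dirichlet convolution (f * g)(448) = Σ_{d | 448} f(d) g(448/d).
(φ * 𝟙)(448) = 448

Divisors of 448: [1, 2, 4, 7, 8, 14, 16, 28, 32, 56, 64, 112, 224, 448]. For each d | 448:
  d = 1: φ(1) · 𝟙(448/1) = 1 · 1 = 1
  d = 2: φ(2) · 𝟙(448/2) = 1 · 1 = 1
  d = 4: φ(4) · 𝟙(448/4) = 2 · 1 = 2
  d = 7: φ(7) · 𝟙(448/7) = 6 · 1 = 6
  d = 8: φ(8) · 𝟙(448/8) = 4 · 1 = 4
  d = 14: φ(14) · 𝟙(448/14) = 6 · 1 = 6
  d = 16: φ(16) · 𝟙(448/16) = 8 · 1 = 8
  d = 28: φ(28) · 𝟙(448/28) = 12 · 1 = 12
  d = 32: φ(32) · 𝟙(448/32) = 16 · 1 = 16
  d = 56: φ(56) · 𝟙(448/56) = 24 · 1 = 24
  d = 64: φ(64) · 𝟙(448/64) = 32 · 1 = 32
  d = 112: φ(112) · 𝟙(448/112) = 48 · 1 = 48
  d = 224: φ(224) · 𝟙(448/224) = 96 · 1 = 96
  d = 448: φ(448) · 𝟙(448/448) = 192 · 1 = 192
Summing: (φ * 𝟙)(448) = 1 + 1 + 2 + 6 + 4 + 6 + 8 + 12 + 16 + 24 + 32 + 48 + 96 + 192 = 448.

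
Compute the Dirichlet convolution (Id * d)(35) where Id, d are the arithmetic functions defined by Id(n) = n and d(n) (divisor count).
(Id * d)(35) = 63

Divisors of 35: [1, 5, 7, 35]. For each d | 35:
  d = 1: Id(1) · d(35/1) = 1 · 4 = 4
  d = 5: Id(5) · d(35/5) = 5 · 2 = 10
  d = 7: Id(7) · d(35/7) = 7 · 2 = 14
  d = 35: Id(35) · d(35/35) = 35 · 1 = 35
Summing: (Id * d)(35) = 4 + 10 + 14 + 35 = 63.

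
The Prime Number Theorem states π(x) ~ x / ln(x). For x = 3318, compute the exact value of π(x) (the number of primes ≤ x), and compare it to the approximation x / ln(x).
π(3318) = 466;  x/ln(x) ≈ 409.27;  relative error ≈ 12.17%.

Directly count primes up to 3318: π(3318) = 466. The PNT approximation gives 3318/ln(3318) ≈ 3318/8.10712 ≈ 409.27. Relative error (π(x) − x/ln(x)) / π(x) ≈ 12.17%; the approximation is known to undercount slightly (Li(x) is a better estimate).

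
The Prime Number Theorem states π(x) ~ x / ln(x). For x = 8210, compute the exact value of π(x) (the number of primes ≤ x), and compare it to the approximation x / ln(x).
π(8210) = 1029;  x/ln(x) ≈ 910.90;  relative error ≈ 11.48%.

Directly count primes up to 8210: π(8210) = 1029. The PNT approximation gives 8210/ln(8210) ≈ 8210/9.01311 ≈ 910.90. Relative error (π(x) − x/ln(x)) / π(x) ≈ 11.48%; the approximation is known to undercount slightly (Li(x) is a better estimate).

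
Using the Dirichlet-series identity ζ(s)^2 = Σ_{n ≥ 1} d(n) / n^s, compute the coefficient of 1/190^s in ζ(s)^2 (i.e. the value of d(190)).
d(190) = 8

ζ(s)^2 = (Σ 1/m^s)(Σ 1/k^s). The coefficient of 1/n^s in the product is the number of ordered pairs (m, k) with mk = n, which equals d(n). For n = 190, divisors are [1, 2, 5, 10, 19, 38, 95, 190], so d(190) = 8.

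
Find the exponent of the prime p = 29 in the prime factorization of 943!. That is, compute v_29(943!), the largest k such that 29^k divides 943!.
v_29(943!) = 33

Legendre's formula: v_p(n!) = Σ_{k ≥ 1} ⌊n / p^k⌋. For p = 29, n = 943, the terms are:
  ⌊943/29^1⌋ = ⌊943/29⌋ = 32
  ⌊943/29^2⌋ = ⌊943/841⌋ = 1
(the next term ⌊943/29^3⌋ = 0, terminating the sum). Summing: v_29(943!) = 32 + 1 = 33.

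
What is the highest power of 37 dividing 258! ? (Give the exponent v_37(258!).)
v_37(258!) = 6

Legendre's formula: v_p(n!) = Σ_{k ≥ 1} ⌊n / p^k⌋. For p = 37, n = 258, the terms are:
  ⌊258/37^1⌋ = ⌊258/37⌋ = 6
(the next term ⌊258/37^2⌋ = 0, terminating the sum). Summing: v_37(258!) = 6 = 6.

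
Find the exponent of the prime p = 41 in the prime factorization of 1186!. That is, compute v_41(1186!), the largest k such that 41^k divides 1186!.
v_41(1186!) = 28

Legendre's formula: v_p(n!) = Σ_{k ≥ 1} ⌊n / p^k⌋. For p = 41, n = 1186, the terms are:
  ⌊1186/41^1⌋ = ⌊1186/41⌋ = 28
(the next term ⌊1186/41^2⌋ = 0, terminating the sum). Summing: v_41(1186!) = 28 = 28.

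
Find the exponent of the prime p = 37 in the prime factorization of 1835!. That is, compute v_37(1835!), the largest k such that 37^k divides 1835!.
v_37(1835!) = 50

Legendre's formula: v_p(n!) = Σ_{k ≥ 1} ⌊n / p^k⌋. For p = 37, n = 1835, the terms are:
  ⌊1835/37^1⌋ = ⌊1835/37⌋ = 49
  ⌊1835/37^2⌋ = ⌊1835/1369⌋ = 1
(the next term ⌊1835/37^3⌋ = 0, terminating the sum). Summing: v_37(1835!) = 49 + 1 = 50.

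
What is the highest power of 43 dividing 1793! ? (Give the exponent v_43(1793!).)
v_43(1793!) = 41

Legendre's formula: v_p(n!) = Σ_{k ≥ 1} ⌊n / p^k⌋. For p = 43, n = 1793, the terms are:
  ⌊1793/43^1⌋ = ⌊1793/43⌋ = 41
(the next term ⌊1793/43^2⌋ = 0, terminating the sum). Summing: v_43(1793!) = 41 = 41.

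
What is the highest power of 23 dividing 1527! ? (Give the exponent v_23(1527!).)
v_23(1527!) = 68

Legendre's formula: v_p(n!) = Σ_{k ≥ 1} ⌊n / p^k⌋. For p = 23, n = 1527, the terms are:
  ⌊1527/23^1⌋ = ⌊1527/23⌋ = 66
  ⌊1527/23^2⌋ = ⌊1527/529⌋ = 2
(the next term ⌊1527/23^3⌋ = 0, terminating the sum). Summing: v_23(1527!) = 66 + 2 = 68.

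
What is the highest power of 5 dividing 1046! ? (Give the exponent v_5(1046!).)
v_5(1046!) = 259

Legendre's formula: v_p(n!) = Σ_{k ≥ 1} ⌊n / p^k⌋. For p = 5, n = 1046, the terms are:
  ⌊1046/5^1⌋ = ⌊1046/5⌋ = 209
  ⌊1046/5^2⌋ = ⌊1046/25⌋ = 41
  ⌊1046/5^3⌋ = ⌊1046/125⌋ = 8
  ⌊1046/5^4⌋ = ⌊1046/625⌋ = 1
(the next term ⌊1046/5^5⌋ = 0, terminating the sum). Summing: v_5(1046!) = 209 + 41 + 8 + 1 = 259.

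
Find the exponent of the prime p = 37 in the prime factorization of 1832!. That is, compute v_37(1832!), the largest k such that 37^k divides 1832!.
v_37(1832!) = 50

Legendre's formula: v_p(n!) = Σ_{k ≥ 1} ⌊n / p^k⌋. For p = 37, n = 1832, the terms are:
  ⌊1832/37^1⌋ = ⌊1832/37⌋ = 49
  ⌊1832/37^2⌋ = ⌊1832/1369⌋ = 1
(the next term ⌊1832/37^3⌋ = 0, terminating the sum). Summing: v_37(1832!) = 49 + 1 = 50.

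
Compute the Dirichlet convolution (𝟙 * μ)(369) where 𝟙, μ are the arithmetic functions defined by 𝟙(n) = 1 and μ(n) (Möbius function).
(𝟙 * μ)(369) = 0

Divisors of 369: [1, 3, 9, 41, 123, 369]. For each d | 369:
  d = 1: 𝟙(1) · μ(369/1) = 1 · 0 = 0
  d = 3: 𝟙(3) · μ(369/3) = 1 · 1 = 1
  d = 9: 𝟙(9) · μ(369/9) = 1 · -1 = -1
  d = 41: 𝟙(41) · μ(369/41) = 1 · 0 = 0
  d = 123: 𝟙(123) · μ(369/123) = 1 · -1 = -1
  d = 369: 𝟙(369) · μ(369/369) = 1 · 1 = 1
Summing: (𝟙 * μ)(369) = 0 + 1 + -1 + 0 + -1 + 1 = 0.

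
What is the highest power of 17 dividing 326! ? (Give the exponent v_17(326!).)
v_17(326!) = 20

Legendre's formula: v_p(n!) = Σ_{k ≥ 1} ⌊n / p^k⌋. For p = 17, n = 326, the terms are:
  ⌊326/17^1⌋ = ⌊326/17⌋ = 19
  ⌊326/17^2⌋ = ⌊326/289⌋ = 1
(the next term ⌊326/17^3⌋ = 0, terminating the sum). Summing: v_17(326!) = 19 + 1 = 20.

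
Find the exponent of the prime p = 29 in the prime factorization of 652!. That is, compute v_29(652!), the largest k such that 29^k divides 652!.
v_29(652!) = 22

Legendre's formula: v_p(n!) = Σ_{k ≥ 1} ⌊n / p^k⌋. For p = 29, n = 652, the terms are:
  ⌊652/29^1⌋ = ⌊652/29⌋ = 22
(the next term ⌊652/29^2⌋ = 0, terminating the sum). Summing: v_29(652!) = 22 = 22.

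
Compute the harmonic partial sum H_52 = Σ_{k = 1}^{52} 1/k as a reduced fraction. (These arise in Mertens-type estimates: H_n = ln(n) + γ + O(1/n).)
H_52 = 14063600165435720745359/3099044504245996706400

Direct summation: H_52 = 1 + 1/2 + ... + 1/52. The least common denominator is lcm(1, ..., 52) = 3099044504245996706400; over this denominator the numerator is 3099044504245996706400 + 1549522252122998353200 + 1033014834748665568800 + 774761126061499176600 + 619808900849199341280 + 516507417374332784400 + 442720643463713815200 + 387380563030749588300 + 344338278249555189600 + 309904450424599670640 + 281731318567817882400 + 258253708687166392200 + 238388038788153592800 + 221360321731856907600 + 206602966949733113760 + 193690281515374794150 + 182296735543882159200 + 172169139124777594800 + 163107605486631405600 + 154952225212299835320 + 147573547821237938400 + 140865659283908941200 + 134741065401999856800 + 129126854343583196100 + 123961780169839868256 + 119194019394076796400 + 114779426083185063200 + 110680160865928453800 + 106863603594689541600 + 103301483474866556880 + 99969177556322474400 + 96845140757687397075 + 93910439522605960800 + 91148367771941079600 + 88544128692742763040 + 86084569562388797400 + 83757959574216127200 + 81553802743315702800 + 79462679596051197600 + 77476112606149917660 + 75586451323073090400 + 73786773910618969200 + 72070802424325504800 + 70432829641954470600 + 68867655649911037920 + 67370532700999928400 + 65937117111616951200 + 64563427171791598050 + 63245806209101973600 + 61980890084919934128 + 60765578514627386400 + 59597009697038398200 = 14063600165435720745359, so H_52 = 14063600165435720745359/3099044504245996706400 (already in lowest terms) ≈ 4.53804. (The PNT-adjacent estimate ln(52) + γ ≈ 4.52846 matches within O(1/n).)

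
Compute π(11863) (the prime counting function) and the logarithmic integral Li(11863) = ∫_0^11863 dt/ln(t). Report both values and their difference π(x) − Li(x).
π(11863) = 1422;  Li(11863) ≈ 1446.50;  π(x) − Li(x) ≈ -24.50.

Direct count of primes ≤ 11863 gives π(11863) = 1422. Numerical evaluation of the logarithmic integral gives Li(11863) ≈ 1446.50. The difference π(x) − Li(x) ≈ -24.50 is typically negative for small/moderate x (Li(x) overestimates), though Littlewood's theorem shows this sign changes infinitely often.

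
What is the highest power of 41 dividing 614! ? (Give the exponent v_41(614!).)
v_41(614!) = 14

Legendre's formula: v_p(n!) = Σ_{k ≥ 1} ⌊n / p^k⌋. For p = 41, n = 614, the terms are:
  ⌊614/41^1⌋ = ⌊614/41⌋ = 14
(the next term ⌊614/41^2⌋ = 0, terminating the sum). Summing: v_41(614!) = 14 = 14.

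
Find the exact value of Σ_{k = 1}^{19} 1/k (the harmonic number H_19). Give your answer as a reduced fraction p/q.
H_19 = 275295799/77597520

Direct summation: H_19 = 1 + 1/2 + ... + 1/19. The least common denominator is lcm(1, ..., 19) = 232792560; over this denominator the numerator is 232792560 + 116396280 + 77597520 + 58198140 + 46558512 + 38798760 + 33256080 + 29099070 + 25865840 + 23279256 + 21162960 + 19399380 + 17907120 + 16628040 + 15519504 + 14549535 + 13693680 + 12932920 + 12252240 = 825887397, so H_19 = 825887397/232792560; reducing by gcd(825887397, 232792560) = 3 gives 275295799/77597520 ≈ 3.54774. (The PNT-adjacent estimate ln(19) + γ ≈ 3.52165 matches within O(1/n).)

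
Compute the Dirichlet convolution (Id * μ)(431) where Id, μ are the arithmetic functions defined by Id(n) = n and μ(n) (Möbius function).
(Id * μ)(431) = 430

Divisors of 431: [1, 431]. For each d | 431:
  d = 1: Id(1) · μ(431/1) = 1 · -1 = -1
  d = 431: Id(431) · μ(431/431) = 431 · 1 = 431
Summing: (Id * μ)(431) = -1 + 431 = 430.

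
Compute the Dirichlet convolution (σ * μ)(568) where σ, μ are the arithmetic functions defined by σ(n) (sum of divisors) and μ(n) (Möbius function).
(σ * μ)(568) = 568

Divisors of 568: [1, 2, 4, 8, 71, 142, 284, 568]. For each d | 568:
  d = 1: σ(1) · μ(568/1) = 1 · 0 = 0
  d = 2: σ(2) · μ(568/2) = 3 · 0 = 0
  d = 4: σ(4) · μ(568/4) = 7 · 1 = 7
  d = 8: σ(8) · μ(568/8) = 15 · -1 = -15
  d = 71: σ(71) · μ(568/71) = 72 · 0 = 0
  d = 142: σ(142) · μ(568/142) = 216 · 0 = 0
  d = 284: σ(284) · μ(568/284) = 504 · -1 = -504
  d = 568: σ(568) · μ(568/568) = 1080 · 1 = 1080
Summing: (σ * μ)(568) = 0 + 0 + 7 + -15 + 0 + 0 + -504 + 1080 = 568.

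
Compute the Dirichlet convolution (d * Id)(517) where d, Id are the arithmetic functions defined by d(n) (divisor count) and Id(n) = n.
(d * Id)(517) = 637

Divisors of 517: [1, 11, 47, 517]. For each d | 517:
  d = 1: d(1) · Id(517/1) = 1 · 517 = 517
  d = 11: d(11) · Id(517/11) = 2 · 47 = 94
  d = 47: d(47) · Id(517/47) = 2 · 11 = 22
  d = 517: d(517) · Id(517/517) = 4 · 1 = 4
Summing: (d * Id)(517) = 517 + 94 + 22 + 4 = 637.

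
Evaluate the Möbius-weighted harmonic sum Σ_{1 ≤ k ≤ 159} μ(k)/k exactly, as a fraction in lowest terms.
Σ μ(k)/k = 64913714004742152105857055486137916673345137521594294887693/5053595284816784977233681012564534887436795806841425346061410

Values of μ(k) for 1 ≤ k ≤ 159: μ(1) = 1, μ(2) = -1, μ(3) = -1, μ(5) = -1, μ(6) = 1, μ(7) = -1, μ(10) = 1, μ(11) = -1, μ(13) = -1, μ(14) = 1, μ(15) = 1, μ(17) = -1, μ(19) = -1, μ(21) = 1, μ(22) = 1, μ(23) = -1, μ(26) = 1, μ(29) = -1, μ(30) = -1, μ(31) = -1, μ(33) = 1, μ(34) = 1, μ(35) = 1, μ(37) = -1, μ(38) = 1, μ(39) = 1, μ(41) = -1, μ(42) = -1, μ(43) = -1, μ(46) = 1, μ(47) = -1, μ(51) = 1, μ(53) = -1, μ(55) = 1, μ(57) = 1, μ(58) = 1, μ(59) = -1, μ(61) = -1, μ(62) = 1, μ(65) = 1, μ(66) = -1, μ(67) = -1, μ(69) = 1, μ(70) = -1, μ(71) = -1, μ(73) = -1, μ(74) = 1, μ(77) = 1, μ(78) = -1, μ(79) = -1, μ(82) = 1, μ(83) = -1, μ(85) = 1, μ(86) = 1, μ(87) = 1, μ(89) = -1, μ(91) = 1, μ(93) = 1, μ(94) = 1, μ(95) = 1, μ(97) = -1, μ(101) = -1, μ(102) = -1, μ(103) = -1, μ(105) = -1, μ(106) = 1, μ(107) = -1, μ(109) = -1, μ(110) = -1, μ(111) = 1, μ(113) = -1, μ(114) = -1, μ(115) = 1, μ(118) = 1, μ(119) = 1, μ(122) = 1, μ(123) = 1, μ(127) = -1, μ(129) = 1, μ(130) = -1, μ(131) = -1, μ(133) = 1, μ(134) = 1, μ(137) = -1, μ(138) = -1, μ(139) = -1, μ(141) = 1, μ(142) = 1, μ(143) = 1, μ(145) = 1, μ(146) = 1, μ(149) = -1, μ(151) = -1, μ(154) = -1, μ(155) = 1, μ(157) = -1, μ(158) = 1, μ(159) = 1, with μ = 0 on non-squarefree integers. Summing μ(k)/k for k where μ(k) ≠ 0 gives 64913714004742152105857055486137916673345137521594294887693/5053595284816784977233681012564534887436795806841425346061410 ≈ 0.0128. (PNT ⟺ this sum → 0 as n → ∞.)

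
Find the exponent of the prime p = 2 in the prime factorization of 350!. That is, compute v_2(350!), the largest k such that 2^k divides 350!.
v_2(350!) = 344

Legendre's formula: v_p(n!) = Σ_{k ≥ 1} ⌊n / p^k⌋. For p = 2, n = 350, the terms are:
  ⌊350/2^1⌋ = ⌊350/2⌋ = 175
  ⌊350/2^2⌋ = ⌊350/4⌋ = 87
  ⌊350/2^3⌋ = ⌊350/8⌋ = 43
  ⌊350/2^4⌋ = ⌊350/16⌋ = 21
  ⌊350/2^5⌋ = ⌊350/32⌋ = 10
  ⌊350/2^6⌋ = ⌊350/64⌋ = 5
  ⌊350/2^7⌋ = ⌊350/128⌋ = 2
  ⌊350/2^8⌋ = ⌊350/256⌋ = 1
(the next term ⌊350/2^9⌋ = 0, terminating the sum). Summing: v_2(350!) = 175 + 87 + 43 + 21 + 10 + 5 + 2 + 1 = 344.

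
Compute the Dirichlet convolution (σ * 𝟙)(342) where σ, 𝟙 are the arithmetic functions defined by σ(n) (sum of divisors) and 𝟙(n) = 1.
(σ * 𝟙)(342) = 1512

Divisors of 342: [1, 2, 3, 6, 9, 18, 19, 38, 57, 114, 171, 342]. For each d | 342:
  d = 1: σ(1) · 𝟙(342/1) = 1 · 1 = 1
  d = 2: σ(2) · 𝟙(342/2) = 3 · 1 = 3
  d = 3: σ(3) · 𝟙(342/3) = 4 · 1 = 4
  d = 6: σ(6) · 𝟙(342/6) = 12 · 1 = 12
  d = 9: σ(9) · 𝟙(342/9) = 13 · 1 = 13
  d = 18: σ(18) · 𝟙(342/18) = 39 · 1 = 39
  d = 19: σ(19) · 𝟙(342/19) = 20 · 1 = 20
  d = 38: σ(38) · 𝟙(342/38) = 60 · 1 = 60
  d = 57: σ(57) · 𝟙(342/57) = 80 · 1 = 80
  d = 114: σ(114) · 𝟙(342/114) = 240 · 1 = 240
  d = 171: σ(171) · 𝟙(342/171) = 260 · 1 = 260
  d = 342: σ(342) · 𝟙(342/342) = 780 · 1 = 780
Summing: (σ * 𝟙)(342) = 1 + 3 + 4 + 12 + 13 + 39 + 20 + 60 + 80 + 240 + 260 + 780 = 1512.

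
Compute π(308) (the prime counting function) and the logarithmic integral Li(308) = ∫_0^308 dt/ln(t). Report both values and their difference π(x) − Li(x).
π(308) = 63;  Li(308) ≈ 69.73;  π(x) − Li(x) ≈ -6.73.

Direct count of primes ≤ 308 gives π(308) = 63. Numerical evaluation of the logarithmic integral gives Li(308) ≈ 69.73. The difference π(x) − Li(x) ≈ -6.73 is typically negative for small/moderate x (Li(x) overestimates), though Littlewood's theorem shows this sign changes infinitely often.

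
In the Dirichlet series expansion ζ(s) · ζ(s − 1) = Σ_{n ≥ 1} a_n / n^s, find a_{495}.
σ(495) = 936

In the product (Σ m^0/m^s)(Σ k / k^s) = Σ (Σ_{d | n} d) / n^s, the coefficient of 1/n^s is σ(n) = Σ_{d | n} d. For n = 495, divisors are [1, 3, 5, 9, 11, 15, 33, 45, 55, 99, 165, 495]; summing: σ(495) = 936.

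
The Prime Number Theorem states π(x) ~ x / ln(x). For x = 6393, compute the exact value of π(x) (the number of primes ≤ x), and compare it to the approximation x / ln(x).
π(6393) = 833;  x/ln(x) ≈ 729.55;  relative error ≈ 12.42%.

Directly count primes up to 6393: π(6393) = 833. The PNT approximation gives 6393/ln(6393) ≈ 6393/8.76296 ≈ 729.55. Relative error (π(x) − x/ln(x)) / π(x) ≈ 12.42%; the approximation is known to undercount slightly (Li(x) is a better estimate).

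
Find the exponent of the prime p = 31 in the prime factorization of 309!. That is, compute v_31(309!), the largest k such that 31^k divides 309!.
v_31(309!) = 9

Legendre's formula: v_p(n!) = Σ_{k ≥ 1} ⌊n / p^k⌋. For p = 31, n = 309, the terms are:
  ⌊309/31^1⌋ = ⌊309/31⌋ = 9
(the next term ⌊309/31^2⌋ = 0, terminating the sum). Summing: v_31(309!) = 9 = 9.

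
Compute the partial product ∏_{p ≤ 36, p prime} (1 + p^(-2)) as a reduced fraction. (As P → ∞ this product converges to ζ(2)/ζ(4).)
∏ = 7292191856800000/4827887490090357

The primes p ≤ 36 are [2, 3, 5, 7, 11, 13, 17, 19, 23, 29, 31]. For each, (1 + 1/p^2) = (p^2 + 1)/p^2. Multiplying these fractions over p ∈ [2, 3, 5, 7, 11, 13, 17, 19, 23, 29, 31] gives 7292191856800000/4827887490090357. (In the limit P → ∞ this tends to ζ(2)/ζ(4).)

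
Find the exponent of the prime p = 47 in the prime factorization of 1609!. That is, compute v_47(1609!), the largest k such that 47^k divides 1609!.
v_47(1609!) = 34

Legendre's formula: v_p(n!) = Σ_{k ≥ 1} ⌊n / p^k⌋. For p = 47, n = 1609, the terms are:
  ⌊1609/47^1⌋ = ⌊1609/47⌋ = 34
(the next term ⌊1609/47^2⌋ = 0, terminating the sum). Summing: v_47(1609!) = 34 = 34.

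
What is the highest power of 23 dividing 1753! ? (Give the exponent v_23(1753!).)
v_23(1753!) = 79

Legendre's formula: v_p(n!) = Σ_{k ≥ 1} ⌊n / p^k⌋. For p = 23, n = 1753, the terms are:
  ⌊1753/23^1⌋ = ⌊1753/23⌋ = 76
  ⌊1753/23^2⌋ = ⌊1753/529⌋ = 3
(the next term ⌊1753/23^3⌋ = 0, terminating the sum). Summing: v_23(1753!) = 76 + 3 = 79.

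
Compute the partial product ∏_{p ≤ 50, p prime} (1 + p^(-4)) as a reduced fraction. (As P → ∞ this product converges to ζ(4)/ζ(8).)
∏ = 47811026860845170938198805915402199301066734558460286583378224128/44354583229145063659978971326989541656878007876738536067589135625

The primes p ≤ 50 are [2, 3, 5, 7, 11, 13, 17, 19, 23, 29, 31, 37, 41, 43, 47]. For each, (1 + 1/p^4) = (p^4 + 1)/p^4. Multiplying these fractions over p ∈ [2, 3, 5, 7, 11, 13, 17, 19, 23, 29, 31, 37, 41, 43, 47] gives 47811026860845170938198805915402199301066734558460286583378224128/44354583229145063659978971326989541656878007876738536067589135625. (In the limit P → ∞ this tends to ζ(4)/ζ(8).)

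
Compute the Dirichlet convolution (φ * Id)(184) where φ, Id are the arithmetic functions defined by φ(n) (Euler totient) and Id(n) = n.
(φ * Id)(184) = 900

Divisors of 184: [1, 2, 4, 8, 23, 46, 92, 184]. For each d | 184:
  d = 1: φ(1) · Id(184/1) = 1 · 184 = 184
  d = 2: φ(2) · Id(184/2) = 1 · 92 = 92
  d = 4: φ(4) · Id(184/4) = 2 · 46 = 92
  d = 8: φ(8) · Id(184/8) = 4 · 23 = 92
  d = 23: φ(23) · Id(184/23) = 22 · 8 = 176
  d = 46: φ(46) · Id(184/46) = 22 · 4 = 88
  d = 92: φ(92) · Id(184/92) = 44 · 2 = 88
  d = 184: φ(184) · Id(184/184) = 88 · 1 = 88
Summing: (φ * Id)(184) = 184 + 92 + 92 + 92 + 176 + 88 + 88 + 88 = 900.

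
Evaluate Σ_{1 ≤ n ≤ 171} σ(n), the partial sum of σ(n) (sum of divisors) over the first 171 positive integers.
Σ_{n ≤ 171} σ(n) = 24122

Compute σ(n) for each 1 ≤ n ≤ 171: σ(1) = 1, σ(2) = 3, σ(3) = 4, σ(4) = 7, σ(5) = 6, σ(6) = 12, σ(7) = 8, σ(8) = 15, σ(9) = 13, σ(10) = 18, σ(11) = 12, σ(12) = 28, σ(13) = 14, σ(14) = 24, σ(15) = 24, σ(16) = 31, σ(17) = 18, σ(18) = 39, σ(19) = 20, σ(20) = 42, σ(21) = 32, σ(22) = 36, σ(23) = 24, σ(24) = 60, σ(25) = 31, σ(26) = 42, σ(27) = 40, σ(28) = 56, σ(29) = 30, σ(30) = 72, σ(31) = 32, σ(32) = 63, σ(33) = 48, σ(34) = 54, σ(35) = 48, σ(36) = 91, σ(37) = 38, σ(38) = 60, σ(39) = 56, σ(40) = 90, σ(41) = 42, σ(42) = 96, σ(43) = 44, σ(44) = 84, σ(45) = 78, σ(46) = 72, σ(47) = 48, σ(48) = 124, σ(49) = 57, σ(50) = 93, σ(51) = 72, σ(52) = 98, σ(53) = 54, σ(54) = 120, σ(55) = 72, σ(56) = 120, σ(57) = 80, σ(58) = 90, σ(59) = 60, σ(60) = 168, σ(61) = 62, σ(62) = 96, σ(63) = 104, σ(64) = 127, σ(65) = 84, σ(66) = 144, σ(67) = 68, σ(68) = 126, σ(69) = 96, σ(70) = 144, σ(71) = 72, σ(72) = 195, σ(73) = 74, σ(74) = 114, σ(75) = 124, σ(76) = 140, σ(77) = 96, σ(78) = 168, σ(79) = 80, σ(80) = 186, σ(81) = 121, σ(82) = 126, σ(83) = 84, σ(84) = 224, σ(85) = 108, σ(86) = 132, σ(87) = 120, σ(88) = 180, σ(89) = 90, σ(90) = 234, σ(91) = 112, σ(92) = 168, σ(93) = 128, σ(94) = 144, σ(95) = 120, σ(96) = 252, σ(97) = 98, σ(98) = 171, σ(99) = 156, σ(100) = 217, σ(101) = 102, σ(102) = 216, σ(103) = 104, σ(104) = 210, σ(105) = 192, σ(106) = 162, σ(107) = 108, σ(108) = 280, σ(109) = 110, σ(110) = 216, σ(111) = 152, σ(112) = 248, σ(113) = 114, σ(114) = 240, σ(115) = 144, σ(116) = 210, σ(117) = 182, σ(118) = 180, σ(119) = 144, σ(120) = 360, σ(121) = 133, σ(122) = 186, σ(123) = 168, σ(124) = 224, σ(125) = 156, σ(126) = 312, σ(127) = 128, σ(128) = 255, σ(129) = 176, σ(130) = 252, σ(131) = 132, σ(132) = 336, σ(133) = 160, σ(134) = 204, σ(135) = 240, σ(136) = 270, σ(137) = 138, σ(138) = 288, σ(139) = 140, σ(140) = 336, σ(141) = 192, σ(142) = 216, σ(143) = 168, σ(144) = 403, σ(145) = 180, σ(146) = 222, σ(147) = 228, σ(148) = 266, σ(149) = 150, σ(150) = 372, σ(151) = 152, σ(152) = 300, σ(153) = 234, σ(154) = 288, σ(155) = 192, σ(156) = 392, σ(157) = 158, σ(158) = 240, σ(159) = 216, σ(160) = 378, σ(161) = 192, σ(162) = 363, σ(163) = 164, σ(164) = 294, σ(165) = 288, σ(166) = 252, σ(167) = 168, σ(168) = 480, σ(169) = 183, σ(170) = 324, σ(171) = 260. Summing all 171 values: 24122. (Average order: Σ_{n ≤ x} σ(n) ~ (π²/12) x². For x = 171, (π²/12)·171² ≈ 24049.76.)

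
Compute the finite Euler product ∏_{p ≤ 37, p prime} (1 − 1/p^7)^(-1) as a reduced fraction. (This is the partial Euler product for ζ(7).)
∏ = 390612576496222063474132638651406606464249171649995563732972174614898335928125/387378248056510136247638717957281013418108703654497719879651674737546587052032

The primes p ≤ 37 are [2, 3, 5, 7, 11, 13, 17, 19, 23, 29, 31, 37]. For each prime, (1 − 1/p^7)^(-1) = p^7 / (p^7 − 1). The product is (1 − 1/2^7)^(-1), (1 − 1/3^7)^(-1), (1 − 1/5^7)^(-1), (1 − 1/7^7)^(-1), (1 − 1/11^7)^(-1), (1 − 1/13^7)^(-1), (1 − 1/17^7)^(-1), (1 − 1/19^7)^(-1), (1 − 1/23^7)^(-1), (1 − 1/29^7)^(-1), (1 − 1/31^7)^(-1), (1 − 1/37^7)^(-1) = ∏ p^7 / (p^7 − 1) = 390612576496222063474132638651406606464249171649995563732972174614898335928125/387378248056510136247638717957281013418108703654497719879651674737546587052032.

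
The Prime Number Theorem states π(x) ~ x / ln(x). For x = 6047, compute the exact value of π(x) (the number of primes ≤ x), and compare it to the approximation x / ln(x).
π(6047) = 789;  x/ln(x) ≈ 694.47;  relative error ≈ 11.98%.

Directly count primes up to 6047: π(6047) = 789. The PNT approximation gives 6047/ln(6047) ≈ 6047/8.70732 ≈ 694.47. Relative error (π(x) − x/ln(x)) / π(x) ≈ 11.98%; the approximation is known to undercount slightly (Li(x) is a better estimate).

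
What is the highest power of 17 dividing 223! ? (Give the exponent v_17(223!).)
v_17(223!) = 13

Legendre's formula: v_p(n!) = Σ_{k ≥ 1} ⌊n / p^k⌋. For p = 17, n = 223, the terms are:
  ⌊223/17^1⌋ = ⌊223/17⌋ = 13
(the next term ⌊223/17^2⌋ = 0, terminating the sum). Summing: v_17(223!) = 13 = 13.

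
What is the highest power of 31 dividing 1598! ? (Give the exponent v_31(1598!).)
v_31(1598!) = 52

Legendre's formula: v_p(n!) = Σ_{k ≥ 1} ⌊n / p^k⌋. For p = 31, n = 1598, the terms are:
  ⌊1598/31^1⌋ = ⌊1598/31⌋ = 51
  ⌊1598/31^2⌋ = ⌊1598/961⌋ = 1
(the next term ⌊1598/31^3⌋ = 0, terminating the sum). Summing: v_31(1598!) = 51 + 1 = 52.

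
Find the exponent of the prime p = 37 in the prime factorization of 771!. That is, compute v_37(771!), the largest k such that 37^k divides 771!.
v_37(771!) = 20

Legendre's formula: v_p(n!) = Σ_{k ≥ 1} ⌊n / p^k⌋. For p = 37, n = 771, the terms are:
  ⌊771/37^1⌋ = ⌊771/37⌋ = 20
(the next term ⌊771/37^2⌋ = 0, terminating the sum). Summing: v_37(771!) = 20 = 20.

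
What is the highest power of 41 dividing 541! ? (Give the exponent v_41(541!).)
v_41(541!) = 13

Legendre's formula: v_p(n!) = Σ_{k ≥ 1} ⌊n / p^k⌋. For p = 41, n = 541, the terms are:
  ⌊541/41^1⌋ = ⌊541/41⌋ = 13
(the next term ⌊541/41^2⌋ = 0, terminating the sum). Summing: v_41(541!) = 13 = 13.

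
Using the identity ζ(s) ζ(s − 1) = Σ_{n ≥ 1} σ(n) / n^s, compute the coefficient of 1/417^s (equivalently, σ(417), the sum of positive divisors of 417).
σ(417) = 560

In the product (Σ m^0/m^s)(Σ k / k^s) = Σ (Σ_{d | n} d) / n^s, the coefficient of 1/n^s is σ(n) = Σ_{d | n} d. For n = 417, divisors are [1, 3, 139, 417]; summing: σ(417) = 560.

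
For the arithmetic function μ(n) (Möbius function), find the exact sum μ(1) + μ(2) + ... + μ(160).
Σ_{n ≤ 160} μ(n) = 0

Compute μ(n) for each 1 ≤ n ≤ 160: μ(1) = 1, μ(2) = -1, μ(3) = -1, μ(4) = 0, μ(5) = -1, μ(6) = 1, μ(7) = -1, μ(8) = 0, μ(9) = 0, μ(10) = 1, μ(11) = -1, μ(12) = 0, μ(13) = -1, μ(14) = 1, μ(15) = 1, μ(16) = 0, μ(17) = -1, μ(18) = 0, μ(19) = -1, μ(20) = 0, μ(21) = 1, μ(22) = 1, μ(23) = -1, μ(24) = 0, μ(25) = 0, μ(26) = 1, μ(27) = 0, μ(28) = 0, μ(29) = -1, μ(30) = -1, μ(31) = -1, μ(32) = 0, μ(33) = 1, μ(34) = 1, μ(35) = 1, μ(36) = 0, μ(37) = -1, μ(38) = 1, μ(39) = 1, μ(40) = 0, μ(41) = -1, μ(42) = -1, μ(43) = -1, μ(44) = 0, μ(45) = 0, μ(46) = 1, μ(47) = -1, μ(48) = 0, μ(49) = 0, μ(50) = 0, μ(51) = 1, μ(52) = 0, μ(53) = -1, μ(54) = 0, μ(55) = 1, μ(56) = 0, μ(57) = 1, μ(58) = 1, μ(59) = -1, μ(60) = 0, μ(61) = -1, μ(62) = 1, μ(63) = 0, μ(64) = 0, μ(65) = 1, μ(66) = -1, μ(67) = -1, μ(68) = 0, μ(69) = 1, μ(70) = -1, μ(71) = -1, μ(72) = 0, μ(73) = -1, μ(74) = 1, μ(75) = 0, μ(76) = 0, μ(77) = 1, μ(78) = -1, μ(79) = -1, μ(80) = 0, μ(81) = 0, μ(82) = 1, μ(83) = -1, μ(84) = 0, μ(85) = 1, μ(86) = 1, μ(87) = 1, μ(88) = 0, μ(89) = -1, μ(90) = 0, μ(91) = 1, μ(92) = 0, μ(93) = 1, μ(94) = 1, μ(95) = 1, μ(96) = 0, μ(97) = -1, μ(98) = 0, μ(99) = 0, μ(100) = 0, μ(101) = -1, μ(102) = -1, μ(103) = -1, μ(104) = 0, μ(105) = -1, μ(106) = 1, μ(107) = -1, μ(108) = 0, μ(109) = -1, μ(110) = -1, μ(111) = 1, μ(112) = 0, μ(113) = -1, μ(114) = -1, μ(115) = 1, μ(116) = 0, μ(117) = 0, μ(118) = 1, μ(119) = 1, μ(120) = 0, μ(121) = 0, μ(122) = 1, μ(123) = 1, μ(124) = 0, μ(125) = 0, μ(126) = 0, μ(127) = -1, μ(128) = 0, μ(129) = 1, μ(130) = -1, μ(131) = -1, μ(132) = 0, μ(133) = 1, μ(134) = 1, μ(135) = 0, μ(136) = 0, μ(137) = -1, μ(138) = -1, μ(139) = -1, μ(140) = 0, μ(141) = 1, μ(142) = 1, μ(143) = 1, μ(144) = 0, μ(145) = 1, μ(146) = 1, μ(147) = 0, μ(148) = 0, μ(149) = -1, μ(150) = 0, μ(151) = -1, μ(152) = 0, μ(153) = 0, μ(154) = -1, μ(155) = 1, μ(156) = 0, μ(157) = -1, μ(158) = 1, μ(159) = 1, μ(160) = 0. Summing all 160 values: 0. (Mertens function M(x) = Σ_{n ≤ x} μ(n); on average M(x) should be small (PNT ⟺ M(x) = o(x)).)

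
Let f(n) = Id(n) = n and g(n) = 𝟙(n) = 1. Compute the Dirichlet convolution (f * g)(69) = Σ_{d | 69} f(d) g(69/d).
(Id * 𝟙)(69) = 96

Divisors of 69: [1, 3, 23, 69]. For each d | 69:
  d = 1: Id(1) · 𝟙(69/1) = 1 · 1 = 1
  d = 3: Id(3) · 𝟙(69/3) = 3 · 1 = 3
  d = 23: Id(23) · 𝟙(69/23) = 23 · 1 = 23
  d = 69: Id(69) · 𝟙(69/69) = 69 · 1 = 69
Summing: (Id * 𝟙)(69) = 1 + 3 + 23 + 69 = 96.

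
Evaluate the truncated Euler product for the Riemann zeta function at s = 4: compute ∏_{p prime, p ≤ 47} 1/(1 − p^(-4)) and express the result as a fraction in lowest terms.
∏ = 65572203587643632473857746546522240898588901/60584710506150227098341885345792000000000000

The primes p ≤ 47 are [2, 3, 5, 7, 11, 13, 17, 19, 23, 29, 31, 37, 41, 43, 47]. For each prime, (1 − 1/p^4)^(-1) = p^4 / (p^4 − 1). The product is (1 − 1/2^4)^(-1), (1 − 1/3^4)^(-1), (1 − 1/5^4)^(-1), (1 − 1/7^4)^(-1), (1 − 1/11^4)^(-1), (1 − 1/13^4)^(-1), (1 − 1/17^4)^(-1), (1 − 1/19^4)^(-1), (1 − 1/23^4)^(-1), (1 − 1/29^4)^(-1), (1 − 1/31^4)^(-1), (1 − 1/37^4)^(-1), (1 − 1/41^4)^(-1), (1 − 1/43^4)^(-1), (1 − 1/47^4)^(-1) = ∏ p^4 / (p^4 − 1) = 65572203587643632473857746546522240898588901/60584710506150227098341885345792000000000000.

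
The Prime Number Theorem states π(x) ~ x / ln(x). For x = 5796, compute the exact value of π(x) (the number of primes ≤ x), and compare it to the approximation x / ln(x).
π(5796) = 760;  x/ln(x) ≈ 668.90;  relative error ≈ 11.99%.

Directly count primes up to 5796: π(5796) = 760. The PNT approximation gives 5796/ln(5796) ≈ 5796/8.66492 ≈ 668.90. Relative error (π(x) − x/ln(x)) / π(x) ≈ 11.99%; the approximation is known to undercount slightly (Li(x) is a better estimate).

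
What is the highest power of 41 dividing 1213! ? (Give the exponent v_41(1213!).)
v_41(1213!) = 29

Legendre's formula: v_p(n!) = Σ_{k ≥ 1} ⌊n / p^k⌋. For p = 41, n = 1213, the terms are:
  ⌊1213/41^1⌋ = ⌊1213/41⌋ = 29
(the next term ⌊1213/41^2⌋ = 0, terminating the sum). Summing: v_41(1213!) = 29 = 29.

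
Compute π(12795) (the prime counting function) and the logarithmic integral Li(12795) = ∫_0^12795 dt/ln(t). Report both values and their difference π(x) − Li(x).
π(12795) = 1525;  Li(12795) ≈ 1545.45;  π(x) − Li(x) ≈ -20.45.

Direct count of primes ≤ 12795 gives π(12795) = 1525. Numerical evaluation of the logarithmic integral gives Li(12795) ≈ 1545.45. The difference π(x) − Li(x) ≈ -20.45 is typically negative for small/moderate x (Li(x) overestimates), though Littlewood's theorem shows this sign changes infinitely often.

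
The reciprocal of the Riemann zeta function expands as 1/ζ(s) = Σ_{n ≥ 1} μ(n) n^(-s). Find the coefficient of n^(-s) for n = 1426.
μ(1426) = -1

Factor n = 1426 = 2 · 23 · 31. μ(n) = 0 if any exponent ≥ 2 (not squarefree); otherwise μ(n) = (−1)^{ω(n)} where ω(n) is the number of distinct prime factors. Applying: μ(1426) = -1.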